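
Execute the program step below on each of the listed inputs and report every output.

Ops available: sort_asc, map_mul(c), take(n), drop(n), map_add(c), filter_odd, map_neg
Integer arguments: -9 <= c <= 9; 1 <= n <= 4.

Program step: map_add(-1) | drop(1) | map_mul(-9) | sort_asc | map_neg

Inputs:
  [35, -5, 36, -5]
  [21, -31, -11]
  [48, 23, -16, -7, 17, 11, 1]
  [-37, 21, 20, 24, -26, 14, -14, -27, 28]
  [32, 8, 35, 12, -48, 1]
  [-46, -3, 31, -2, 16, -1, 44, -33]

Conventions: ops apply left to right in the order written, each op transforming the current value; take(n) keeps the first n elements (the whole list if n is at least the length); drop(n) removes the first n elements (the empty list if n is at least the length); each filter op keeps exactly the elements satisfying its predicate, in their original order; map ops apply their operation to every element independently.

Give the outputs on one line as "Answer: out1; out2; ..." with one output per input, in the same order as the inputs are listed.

[315, -54, -54]; [-108, -288]; [198, 144, 90, 0, -72, -153]; [243, 207, 180, 171, 117, -135, -243, -252]; [306, 99, 63, 0, -441]; [387, 270, 135, -18, -27, -36, -306]

Execution, op by op:
  [35, -5, 36, -5] -> [34, -6, 35, -6] -> [-6, 35, -6] -> [54, -315, 54] -> [-315, 54, 54] -> [315, -54, -54]
  [21, -31, -11] -> [20, -32, -12] -> [-32, -12] -> [288, 108] -> [108, 288] -> [-108, -288]
  [48, 23, -16, -7, 17, 11, 1] -> [47, 22, -17, -8, 16, 10, 0] -> [22, -17, -8, 16, 10, 0] -> [-198, 153, 72, -144, -90, 0] -> [-198, -144, -90, 0, 72, 153] -> [198, 144, 90, 0, -72, -153]
  [-37, 21, 20, 24, -26, 14, -14, -27, 28] -> [-38, 20, 19, 23, -27, 13, -15, -28, 27] -> [20, 19, 23, -27, 13, -15, -28, 27] -> [-180, -171, -207, 243, -117, 135, 252, -243] -> [-243, -207, -180, -171, -117, 135, 243, 252] -> [243, 207, 180, 171, 117, -135, -243, -252]
  [32, 8, 35, 12, -48, 1] -> [31, 7, 34, 11, -49, 0] -> [7, 34, 11, -49, 0] -> [-63, -306, -99, 441, 0] -> [-306, -99, -63, 0, 441] -> [306, 99, 63, 0, -441]
  [-46, -3, 31, -2, 16, -1, 44, -33] -> [-47, -4, 30, -3, 15, -2, 43, -34] -> [-4, 30, -3, 15, -2, 43, -34] -> [36, -270, 27, -135, 18, -387, 306] -> [-387, -270, -135, 18, 27, 36, 306] -> [387, 270, 135, -18, -27, -36, -306]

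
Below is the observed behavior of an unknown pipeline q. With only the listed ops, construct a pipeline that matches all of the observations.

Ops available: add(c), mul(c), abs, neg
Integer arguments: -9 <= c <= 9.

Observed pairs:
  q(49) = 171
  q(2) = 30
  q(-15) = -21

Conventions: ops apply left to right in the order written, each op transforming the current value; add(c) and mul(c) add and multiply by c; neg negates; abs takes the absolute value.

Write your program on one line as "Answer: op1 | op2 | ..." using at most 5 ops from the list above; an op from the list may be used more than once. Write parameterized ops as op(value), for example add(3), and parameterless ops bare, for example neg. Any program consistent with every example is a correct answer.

neg | add(-2) | add(-6) | mul(-3)

Check, running the answer program on each example:
  49 -> -49 -> -51 -> -57 -> 171
  2 -> -2 -> -4 -> -10 -> 30
  -15 -> 15 -> 13 -> 7 -> -21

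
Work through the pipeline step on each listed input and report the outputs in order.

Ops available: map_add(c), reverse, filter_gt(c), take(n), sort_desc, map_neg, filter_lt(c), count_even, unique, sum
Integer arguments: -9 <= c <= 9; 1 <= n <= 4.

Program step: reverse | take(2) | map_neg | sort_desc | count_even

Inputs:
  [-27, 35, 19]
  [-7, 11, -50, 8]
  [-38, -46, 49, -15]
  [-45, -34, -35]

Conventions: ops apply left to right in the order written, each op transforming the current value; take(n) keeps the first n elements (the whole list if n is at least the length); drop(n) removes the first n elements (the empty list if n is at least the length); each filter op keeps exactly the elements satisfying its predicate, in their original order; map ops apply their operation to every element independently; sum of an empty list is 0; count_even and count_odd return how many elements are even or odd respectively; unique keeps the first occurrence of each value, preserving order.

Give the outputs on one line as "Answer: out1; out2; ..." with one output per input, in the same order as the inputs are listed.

Execution, op by op:
  [-27, 35, 19] -> [19, 35, -27] -> [19, 35] -> [-19, -35] -> [-19, -35] -> 0
  [-7, 11, -50, 8] -> [8, -50, 11, -7] -> [8, -50] -> [-8, 50] -> [50, -8] -> 2
  [-38, -46, 49, -15] -> [-15, 49, -46, -38] -> [-15, 49] -> [15, -49] -> [15, -49] -> 0
  [-45, -34, -35] -> [-35, -34, -45] -> [-35, -34] -> [35, 34] -> [35, 34] -> 1

0; 2; 0; 1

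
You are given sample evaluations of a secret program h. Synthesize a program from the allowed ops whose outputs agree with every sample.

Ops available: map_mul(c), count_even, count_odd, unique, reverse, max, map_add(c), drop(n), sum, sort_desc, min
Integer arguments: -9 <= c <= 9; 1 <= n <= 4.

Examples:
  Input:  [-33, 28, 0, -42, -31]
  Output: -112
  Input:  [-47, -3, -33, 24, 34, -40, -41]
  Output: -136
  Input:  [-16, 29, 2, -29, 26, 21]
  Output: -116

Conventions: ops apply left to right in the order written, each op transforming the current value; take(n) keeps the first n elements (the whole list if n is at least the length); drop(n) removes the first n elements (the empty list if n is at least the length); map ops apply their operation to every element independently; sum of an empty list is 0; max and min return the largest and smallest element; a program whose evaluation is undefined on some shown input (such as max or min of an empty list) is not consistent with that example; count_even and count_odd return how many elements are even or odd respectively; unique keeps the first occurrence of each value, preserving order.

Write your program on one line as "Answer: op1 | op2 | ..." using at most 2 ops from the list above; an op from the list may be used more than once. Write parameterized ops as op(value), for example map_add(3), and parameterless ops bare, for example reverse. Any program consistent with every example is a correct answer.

map_mul(-4) | min

Check, running the answer program on each example:
  [-33, 28, 0, -42, -31] -> [132, -112, 0, 168, 124] -> -112
  [-47, -3, -33, 24, 34, -40, -41] -> [188, 12, 132, -96, -136, 160, 164] -> -136
  [-16, 29, 2, -29, 26, 21] -> [64, -116, -8, 116, -104, -84] -> -116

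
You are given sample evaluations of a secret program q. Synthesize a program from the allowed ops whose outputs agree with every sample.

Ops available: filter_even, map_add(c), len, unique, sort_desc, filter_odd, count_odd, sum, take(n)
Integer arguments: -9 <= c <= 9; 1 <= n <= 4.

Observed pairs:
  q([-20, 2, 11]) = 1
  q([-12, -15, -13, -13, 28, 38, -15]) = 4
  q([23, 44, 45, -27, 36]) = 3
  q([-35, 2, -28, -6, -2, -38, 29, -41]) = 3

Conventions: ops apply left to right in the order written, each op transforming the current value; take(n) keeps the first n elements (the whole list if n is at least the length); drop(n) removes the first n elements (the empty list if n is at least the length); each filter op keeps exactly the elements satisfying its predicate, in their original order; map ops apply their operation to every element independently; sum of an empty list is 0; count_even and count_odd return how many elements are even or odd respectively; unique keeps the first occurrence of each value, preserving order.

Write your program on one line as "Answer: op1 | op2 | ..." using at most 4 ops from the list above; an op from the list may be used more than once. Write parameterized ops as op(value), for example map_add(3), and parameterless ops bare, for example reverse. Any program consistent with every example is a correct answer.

sort_desc | filter_odd | map_add(-9) | len

Check, running the answer program on each example:
  [-20, 2, 11] -> [11, 2, -20] -> [11] -> [2] -> 1
  [-12, -15, -13, -13, 28, 38, -15] -> [38, 28, -12, -13, -13, -15, -15] -> [-13, -13, -15, -15] -> [-22, -22, -24, -24] -> 4
  [23, 44, 45, -27, 36] -> [45, 44, 36, 23, -27] -> [45, 23, -27] -> [36, 14, -36] -> 3
  [-35, 2, -28, -6, -2, -38, 29, -41] -> [29, 2, -2, -6, -28, -35, -38, -41] -> [29, -35, -41] -> [20, -44, -50] -> 3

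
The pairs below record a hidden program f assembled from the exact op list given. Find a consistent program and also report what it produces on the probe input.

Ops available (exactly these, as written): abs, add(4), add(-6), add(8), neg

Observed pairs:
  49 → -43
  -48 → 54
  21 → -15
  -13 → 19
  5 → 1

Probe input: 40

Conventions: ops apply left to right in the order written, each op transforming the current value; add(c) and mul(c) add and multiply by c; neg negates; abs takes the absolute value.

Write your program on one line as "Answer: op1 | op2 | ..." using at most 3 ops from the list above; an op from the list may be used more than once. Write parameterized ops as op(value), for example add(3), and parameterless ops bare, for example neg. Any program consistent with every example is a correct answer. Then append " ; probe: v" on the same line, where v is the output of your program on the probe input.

add(-6) | neg ; probe: -34

Check, running the answer program on each example:
  49 -> 43 -> -43
  -48 -> -54 -> 54
  21 -> 15 -> -15
  -13 -> -19 -> 19
  5 -> -1 -> 1
  probe: 40 -> 34 -> -34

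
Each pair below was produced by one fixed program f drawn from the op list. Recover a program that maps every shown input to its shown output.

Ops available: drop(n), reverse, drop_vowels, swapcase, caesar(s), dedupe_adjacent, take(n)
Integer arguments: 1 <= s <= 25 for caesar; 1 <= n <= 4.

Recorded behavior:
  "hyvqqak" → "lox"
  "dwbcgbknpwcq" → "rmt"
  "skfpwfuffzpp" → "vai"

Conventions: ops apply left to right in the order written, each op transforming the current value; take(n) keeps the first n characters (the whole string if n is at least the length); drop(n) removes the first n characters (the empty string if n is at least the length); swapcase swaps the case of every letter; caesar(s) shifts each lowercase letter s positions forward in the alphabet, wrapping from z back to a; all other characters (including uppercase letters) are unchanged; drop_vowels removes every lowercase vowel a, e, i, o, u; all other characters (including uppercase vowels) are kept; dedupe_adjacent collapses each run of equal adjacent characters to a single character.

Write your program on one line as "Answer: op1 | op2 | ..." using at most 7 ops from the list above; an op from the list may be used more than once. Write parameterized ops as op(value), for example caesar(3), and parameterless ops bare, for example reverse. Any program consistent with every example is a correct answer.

reverse | caesar(16) | reverse | dedupe_adjacent | take(3) | reverse

Check, running the answer program on each example:
  "hyvqqak" -> "kaqqvyh" -> "aqgglox" -> "xolggqa" -> "xolgqa" -> "xol" -> "lox"
  "dwbcgbknpwcq" -> "qcwpnkbgcbwd" -> "gsmfdarwsrmt" -> "tmrswradfmsg" -> "tmrswradfmsg" -> "tmr" -> "rmt"
  "skfpwfuffzpp" -> "ppzffufwpfks" -> "ffpvvkvmfvai" -> "iavfmvkvvpff" -> "iavfmvkvpf" -> "iav" -> "vai"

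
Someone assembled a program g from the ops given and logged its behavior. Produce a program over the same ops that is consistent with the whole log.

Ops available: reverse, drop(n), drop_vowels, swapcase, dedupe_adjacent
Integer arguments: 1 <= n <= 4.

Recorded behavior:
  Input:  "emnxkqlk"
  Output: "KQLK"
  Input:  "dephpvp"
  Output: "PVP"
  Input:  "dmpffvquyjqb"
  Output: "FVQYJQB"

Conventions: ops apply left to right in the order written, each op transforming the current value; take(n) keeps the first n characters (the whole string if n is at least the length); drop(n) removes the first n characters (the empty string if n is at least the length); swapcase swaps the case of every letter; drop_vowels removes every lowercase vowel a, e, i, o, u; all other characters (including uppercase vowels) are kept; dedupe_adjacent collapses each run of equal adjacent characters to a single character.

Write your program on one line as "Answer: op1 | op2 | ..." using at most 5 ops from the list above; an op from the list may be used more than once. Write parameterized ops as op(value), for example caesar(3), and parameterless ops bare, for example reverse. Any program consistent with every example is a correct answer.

drop_vowels | swapcase | dedupe_adjacent | drop(3)

Check, running the answer program on each example:
  "emnxkqlk" -> "mnxkqlk" -> "MNXKQLK" -> "MNXKQLK" -> "KQLK"
  "dephpvp" -> "dphpvp" -> "DPHPVP" -> "DPHPVP" -> "PVP"
  "dmpffvquyjqb" -> "dmpffvqyjqb" -> "DMPFFVQYJQB" -> "DMPFVQYJQB" -> "FVQYJQB"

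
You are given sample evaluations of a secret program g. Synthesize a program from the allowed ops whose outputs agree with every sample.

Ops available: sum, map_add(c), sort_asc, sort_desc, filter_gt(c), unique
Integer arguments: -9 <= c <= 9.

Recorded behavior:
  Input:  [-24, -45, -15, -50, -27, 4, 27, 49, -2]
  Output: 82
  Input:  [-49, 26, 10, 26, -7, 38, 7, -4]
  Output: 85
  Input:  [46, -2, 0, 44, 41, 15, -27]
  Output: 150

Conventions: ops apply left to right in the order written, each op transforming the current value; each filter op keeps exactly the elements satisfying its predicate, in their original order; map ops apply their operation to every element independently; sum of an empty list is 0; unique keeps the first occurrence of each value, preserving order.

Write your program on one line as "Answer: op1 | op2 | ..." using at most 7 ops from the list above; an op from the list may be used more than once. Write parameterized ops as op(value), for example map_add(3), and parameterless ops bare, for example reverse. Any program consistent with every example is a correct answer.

sort_asc | map_add(1) | filter_gt(-5) | unique | filter_gt(-2) | sum

Check, running the answer program on each example:
  [-24, -45, -15, -50, -27, 4, 27, 49, -2] -> [-50, -45, -27, -24, -15, -2, 4, 27, 49] -> [-49, -44, -26, -23, -14, -1, 5, 28, 50] -> [-1, 5, 28, 50] -> [-1, 5, 28, 50] -> [-1, 5, 28, 50] -> 82
  [-49, 26, 10, 26, -7, 38, 7, -4] -> [-49, -7, -4, 7, 10, 26, 26, 38] -> [-48, -6, -3, 8, 11, 27, 27, 39] -> [-3, 8, 11, 27, 27, 39] -> [-3, 8, 11, 27, 39] -> [8, 11, 27, 39] -> 85
  [46, -2, 0, 44, 41, 15, -27] -> [-27, -2, 0, 15, 41, 44, 46] -> [-26, -1, 1, 16, 42, 45, 47] -> [-1, 1, 16, 42, 45, 47] -> [-1, 1, 16, 42, 45, 47] -> [-1, 1, 16, 42, 45, 47] -> 150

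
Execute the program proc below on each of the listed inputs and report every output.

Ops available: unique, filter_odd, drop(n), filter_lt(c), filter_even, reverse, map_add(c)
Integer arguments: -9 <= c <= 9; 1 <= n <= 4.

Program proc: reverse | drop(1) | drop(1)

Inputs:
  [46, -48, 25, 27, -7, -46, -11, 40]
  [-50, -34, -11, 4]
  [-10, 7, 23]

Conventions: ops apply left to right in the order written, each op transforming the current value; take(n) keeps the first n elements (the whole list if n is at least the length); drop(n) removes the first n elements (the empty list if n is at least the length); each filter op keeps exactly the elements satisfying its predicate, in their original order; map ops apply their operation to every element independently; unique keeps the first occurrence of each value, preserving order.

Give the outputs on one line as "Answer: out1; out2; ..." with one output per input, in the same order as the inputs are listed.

Execution, op by op:
  [46, -48, 25, 27, -7, -46, -11, 40] -> [40, -11, -46, -7, 27, 25, -48, 46] -> [-11, -46, -7, 27, 25, -48, 46] -> [-46, -7, 27, 25, -48, 46]
  [-50, -34, -11, 4] -> [4, -11, -34, -50] -> [-11, -34, -50] -> [-34, -50]
  [-10, 7, 23] -> [23, 7, -10] -> [7, -10] -> [-10]

[-46, -7, 27, 25, -48, 46]; [-34, -50]; [-10]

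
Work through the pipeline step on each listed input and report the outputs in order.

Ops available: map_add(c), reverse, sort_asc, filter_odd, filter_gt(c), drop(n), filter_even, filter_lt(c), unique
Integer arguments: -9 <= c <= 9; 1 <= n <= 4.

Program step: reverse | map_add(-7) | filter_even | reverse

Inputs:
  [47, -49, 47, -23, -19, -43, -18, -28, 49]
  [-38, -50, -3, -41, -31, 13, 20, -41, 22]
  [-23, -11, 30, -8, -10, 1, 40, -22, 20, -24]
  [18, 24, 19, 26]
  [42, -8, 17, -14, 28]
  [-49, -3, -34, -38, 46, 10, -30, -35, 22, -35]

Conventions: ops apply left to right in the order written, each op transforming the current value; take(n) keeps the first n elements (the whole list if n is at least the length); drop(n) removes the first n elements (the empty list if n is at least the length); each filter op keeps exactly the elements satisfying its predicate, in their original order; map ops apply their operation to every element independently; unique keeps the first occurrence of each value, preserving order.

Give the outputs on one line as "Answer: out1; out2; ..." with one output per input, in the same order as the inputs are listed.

[40, -56, 40, -30, -26, -50, 42]; [-10, -48, -38, 6, -48]; [-30, -18, -6]; [12]; [10]; [-56, -10, -42, -42]

Execution, op by op:
  [47, -49, 47, -23, -19, -43, -18, -28, 49] -> [49, -28, -18, -43, -19, -23, 47, -49, 47] -> [42, -35, -25, -50, -26, -30, 40, -56, 40] -> [42, -50, -26, -30, 40, -56, 40] -> [40, -56, 40, -30, -26, -50, 42]
  [-38, -50, -3, -41, -31, 13, 20, -41, 22] -> [22, -41, 20, 13, -31, -41, -3, -50, -38] -> [15, -48, 13, 6, -38, -48, -10, -57, -45] -> [-48, 6, -38, -48, -10] -> [-10, -48, -38, 6, -48]
  [-23, -11, 30, -8, -10, 1, 40, -22, 20, -24] -> [-24, 20, -22, 40, 1, -10, -8, 30, -11, -23] -> [-31, 13, -29, 33, -6, -17, -15, 23, -18, -30] -> [-6, -18, -30] -> [-30, -18, -6]
  [18, 24, 19, 26] -> [26, 19, 24, 18] -> [19, 12, 17, 11] -> [12] -> [12]
  [42, -8, 17, -14, 28] -> [28, -14, 17, -8, 42] -> [21, -21, 10, -15, 35] -> [10] -> [10]
  [-49, -3, -34, -38, 46, 10, -30, -35, 22, -35] -> [-35, 22, -35, -30, 10, 46, -38, -34, -3, -49] -> [-42, 15, -42, -37, 3, 39, -45, -41, -10, -56] -> [-42, -42, -10, -56] -> [-56, -10, -42, -42]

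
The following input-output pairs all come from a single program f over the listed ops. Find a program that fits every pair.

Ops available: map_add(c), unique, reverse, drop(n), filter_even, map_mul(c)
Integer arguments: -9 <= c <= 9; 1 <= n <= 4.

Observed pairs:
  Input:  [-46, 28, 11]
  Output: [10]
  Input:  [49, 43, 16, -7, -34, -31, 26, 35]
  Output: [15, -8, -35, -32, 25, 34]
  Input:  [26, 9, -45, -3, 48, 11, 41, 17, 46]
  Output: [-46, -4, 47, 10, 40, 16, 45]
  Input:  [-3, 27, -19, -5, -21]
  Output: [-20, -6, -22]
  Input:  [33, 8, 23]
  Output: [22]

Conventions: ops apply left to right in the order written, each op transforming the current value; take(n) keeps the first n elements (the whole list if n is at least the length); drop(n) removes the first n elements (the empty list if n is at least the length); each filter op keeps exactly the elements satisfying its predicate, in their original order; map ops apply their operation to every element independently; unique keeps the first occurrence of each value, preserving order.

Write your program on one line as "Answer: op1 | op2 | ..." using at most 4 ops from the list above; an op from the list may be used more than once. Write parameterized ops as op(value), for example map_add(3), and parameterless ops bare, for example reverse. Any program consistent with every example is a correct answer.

drop(2) | map_add(6) | map_add(-7)

Check, running the answer program on each example:
  [-46, 28, 11] -> [11] -> [17] -> [10]
  [49, 43, 16, -7, -34, -31, 26, 35] -> [16, -7, -34, -31, 26, 35] -> [22, -1, -28, -25, 32, 41] -> [15, -8, -35, -32, 25, 34]
  [26, 9, -45, -3, 48, 11, 41, 17, 46] -> [-45, -3, 48, 11, 41, 17, 46] -> [-39, 3, 54, 17, 47, 23, 52] -> [-46, -4, 47, 10, 40, 16, 45]
  [-3, 27, -19, -5, -21] -> [-19, -5, -21] -> [-13, 1, -15] -> [-20, -6, -22]
  [33, 8, 23] -> [23] -> [29] -> [22]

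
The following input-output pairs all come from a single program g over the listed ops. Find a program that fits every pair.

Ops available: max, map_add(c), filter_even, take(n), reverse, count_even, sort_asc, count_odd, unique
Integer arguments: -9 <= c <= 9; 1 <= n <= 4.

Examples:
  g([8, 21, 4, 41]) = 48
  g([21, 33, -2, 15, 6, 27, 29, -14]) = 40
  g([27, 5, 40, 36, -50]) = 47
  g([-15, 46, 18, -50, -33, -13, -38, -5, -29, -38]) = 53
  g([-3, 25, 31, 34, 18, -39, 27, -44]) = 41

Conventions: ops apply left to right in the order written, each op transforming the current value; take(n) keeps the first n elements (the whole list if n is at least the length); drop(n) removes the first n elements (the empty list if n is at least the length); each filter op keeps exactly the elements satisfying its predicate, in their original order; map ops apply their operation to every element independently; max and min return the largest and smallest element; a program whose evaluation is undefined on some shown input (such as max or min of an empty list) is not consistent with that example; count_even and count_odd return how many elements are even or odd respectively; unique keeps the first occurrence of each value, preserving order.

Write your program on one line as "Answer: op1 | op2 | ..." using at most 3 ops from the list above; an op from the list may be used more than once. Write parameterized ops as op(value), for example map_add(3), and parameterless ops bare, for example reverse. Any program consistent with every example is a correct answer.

map_add(7) | max

Check, running the answer program on each example:
  [8, 21, 4, 41] -> [15, 28, 11, 48] -> 48
  [21, 33, -2, 15, 6, 27, 29, -14] -> [28, 40, 5, 22, 13, 34, 36, -7] -> 40
  [27, 5, 40, 36, -50] -> [34, 12, 47, 43, -43] -> 47
  [-15, 46, 18, -50, -33, -13, -38, -5, -29, -38] -> [-8, 53, 25, -43, -26, -6, -31, 2, -22, -31] -> 53
  [-3, 25, 31, 34, 18, -39, 27, -44] -> [4, 32, 38, 41, 25, -32, 34, -37] -> 41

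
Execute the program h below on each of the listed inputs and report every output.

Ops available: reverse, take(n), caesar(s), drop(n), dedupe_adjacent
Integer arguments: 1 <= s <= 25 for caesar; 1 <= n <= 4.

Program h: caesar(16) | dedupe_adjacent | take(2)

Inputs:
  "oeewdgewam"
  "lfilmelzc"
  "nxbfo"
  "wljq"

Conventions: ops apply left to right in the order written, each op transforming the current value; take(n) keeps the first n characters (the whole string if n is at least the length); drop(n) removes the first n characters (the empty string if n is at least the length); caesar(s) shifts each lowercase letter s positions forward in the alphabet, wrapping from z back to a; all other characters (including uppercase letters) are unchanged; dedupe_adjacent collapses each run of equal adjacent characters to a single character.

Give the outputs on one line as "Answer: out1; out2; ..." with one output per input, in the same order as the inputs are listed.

"eu"; "bv"; "dn"; "mb"

Execution, op by op:
  "oeewdgewam" -> "euumtwumqc" -> "eumtwumqc" -> "eu"
  "lfilmelzc" -> "bvybcubps" -> "bvybcubps" -> "bv"
  "nxbfo" -> "dnrve" -> "dnrve" -> "dn"
  "wljq" -> "mbzg" -> "mbzg" -> "mb"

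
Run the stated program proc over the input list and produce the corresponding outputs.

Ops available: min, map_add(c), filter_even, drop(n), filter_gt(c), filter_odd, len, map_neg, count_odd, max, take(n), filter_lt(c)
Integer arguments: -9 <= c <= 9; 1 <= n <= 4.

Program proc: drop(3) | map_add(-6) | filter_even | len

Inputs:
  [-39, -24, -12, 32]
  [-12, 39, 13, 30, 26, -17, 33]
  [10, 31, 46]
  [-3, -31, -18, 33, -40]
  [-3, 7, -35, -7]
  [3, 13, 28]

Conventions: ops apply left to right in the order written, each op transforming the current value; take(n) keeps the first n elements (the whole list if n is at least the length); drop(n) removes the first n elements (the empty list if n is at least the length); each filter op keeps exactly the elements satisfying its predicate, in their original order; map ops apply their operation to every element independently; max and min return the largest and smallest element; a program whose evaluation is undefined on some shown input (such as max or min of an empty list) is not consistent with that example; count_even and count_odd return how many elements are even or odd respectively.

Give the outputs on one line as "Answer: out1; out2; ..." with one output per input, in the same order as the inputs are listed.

Execution, op by op:
  [-39, -24, -12, 32] -> [32] -> [26] -> [26] -> 1
  [-12, 39, 13, 30, 26, -17, 33] -> [30, 26, -17, 33] -> [24, 20, -23, 27] -> [24, 20] -> 2
  [10, 31, 46] -> [] -> [] -> [] -> 0
  [-3, -31, -18, 33, -40] -> [33, -40] -> [27, -46] -> [-46] -> 1
  [-3, 7, -35, -7] -> [-7] -> [-13] -> [] -> 0
  [3, 13, 28] -> [] -> [] -> [] -> 0

1; 2; 0; 1; 0; 0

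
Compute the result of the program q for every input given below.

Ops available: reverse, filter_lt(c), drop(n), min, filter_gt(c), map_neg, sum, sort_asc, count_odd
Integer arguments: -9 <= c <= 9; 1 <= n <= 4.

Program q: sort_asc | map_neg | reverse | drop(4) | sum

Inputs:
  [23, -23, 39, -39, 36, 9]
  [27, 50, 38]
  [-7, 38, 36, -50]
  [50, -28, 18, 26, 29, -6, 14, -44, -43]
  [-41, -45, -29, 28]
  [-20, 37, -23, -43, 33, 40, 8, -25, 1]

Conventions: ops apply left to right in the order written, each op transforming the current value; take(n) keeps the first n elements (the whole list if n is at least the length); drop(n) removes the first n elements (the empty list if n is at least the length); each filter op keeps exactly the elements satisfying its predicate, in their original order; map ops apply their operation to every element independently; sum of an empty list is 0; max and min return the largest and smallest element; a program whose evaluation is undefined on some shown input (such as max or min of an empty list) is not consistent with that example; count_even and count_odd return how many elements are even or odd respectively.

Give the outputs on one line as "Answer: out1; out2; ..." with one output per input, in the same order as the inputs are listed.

62; 0; 0; 107; 0; 110

Execution, op by op:
  [23, -23, 39, -39, 36, 9] -> [-39, -23, 9, 23, 36, 39] -> [39, 23, -9, -23, -36, -39] -> [-39, -36, -23, -9, 23, 39] -> [23, 39] -> 62
  [27, 50, 38] -> [27, 38, 50] -> [-27, -38, -50] -> [-50, -38, -27] -> [] -> 0
  [-7, 38, 36, -50] -> [-50, -7, 36, 38] -> [50, 7, -36, -38] -> [-38, -36, 7, 50] -> [] -> 0
  [50, -28, 18, 26, 29, -6, 14, -44, -43] -> [-44, -43, -28, -6, 14, 18, 26, 29, 50] -> [44, 43, 28, 6, -14, -18, -26, -29, -50] -> [-50, -29, -26, -18, -14, 6, 28, 43, 44] -> [-14, 6, 28, 43, 44] -> 107
  [-41, -45, -29, 28] -> [-45, -41, -29, 28] -> [45, 41, 29, -28] -> [-28, 29, 41, 45] -> [] -> 0
  [-20, 37, -23, -43, 33, 40, 8, -25, 1] -> [-43, -25, -23, -20, 1, 8, 33, 37, 40] -> [43, 25, 23, 20, -1, -8, -33, -37, -40] -> [-40, -37, -33, -8, -1, 20, 23, 25, 43] -> [-1, 20, 23, 25, 43] -> 110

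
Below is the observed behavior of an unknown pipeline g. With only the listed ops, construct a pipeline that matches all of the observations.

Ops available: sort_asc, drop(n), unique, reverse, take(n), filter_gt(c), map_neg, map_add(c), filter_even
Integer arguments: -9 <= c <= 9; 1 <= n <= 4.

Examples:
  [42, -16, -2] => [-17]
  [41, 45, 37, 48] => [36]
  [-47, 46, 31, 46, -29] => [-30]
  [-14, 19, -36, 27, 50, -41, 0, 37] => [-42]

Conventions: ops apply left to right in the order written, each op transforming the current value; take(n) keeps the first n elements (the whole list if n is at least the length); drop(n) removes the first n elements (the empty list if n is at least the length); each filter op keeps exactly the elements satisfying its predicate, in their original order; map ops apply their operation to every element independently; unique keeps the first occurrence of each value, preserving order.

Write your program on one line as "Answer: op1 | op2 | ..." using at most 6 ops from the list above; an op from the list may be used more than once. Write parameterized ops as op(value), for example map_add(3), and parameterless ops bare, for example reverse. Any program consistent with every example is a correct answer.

unique | map_add(-7) | drop(1) | map_add(6) | sort_asc | take(1)

Check, running the answer program on each example:
  [42, -16, -2] -> [42, -16, -2] -> [35, -23, -9] -> [-23, -9] -> [-17, -3] -> [-17, -3] -> [-17]
  [41, 45, 37, 48] -> [41, 45, 37, 48] -> [34, 38, 30, 41] -> [38, 30, 41] -> [44, 36, 47] -> [36, 44, 47] -> [36]
  [-47, 46, 31, 46, -29] -> [-47, 46, 31, -29] -> [-54, 39, 24, -36] -> [39, 24, -36] -> [45, 30, -30] -> [-30, 30, 45] -> [-30]
  [-14, 19, -36, 27, 50, -41, 0, 37] -> [-14, 19, -36, 27, 50, -41, 0, 37] -> [-21, 12, -43, 20, 43, -48, -7, 30] -> [12, -43, 20, 43, -48, -7, 30] -> [18, -37, 26, 49, -42, -1, 36] -> [-42, -37, -1, 18, 26, 36, 49] -> [-42]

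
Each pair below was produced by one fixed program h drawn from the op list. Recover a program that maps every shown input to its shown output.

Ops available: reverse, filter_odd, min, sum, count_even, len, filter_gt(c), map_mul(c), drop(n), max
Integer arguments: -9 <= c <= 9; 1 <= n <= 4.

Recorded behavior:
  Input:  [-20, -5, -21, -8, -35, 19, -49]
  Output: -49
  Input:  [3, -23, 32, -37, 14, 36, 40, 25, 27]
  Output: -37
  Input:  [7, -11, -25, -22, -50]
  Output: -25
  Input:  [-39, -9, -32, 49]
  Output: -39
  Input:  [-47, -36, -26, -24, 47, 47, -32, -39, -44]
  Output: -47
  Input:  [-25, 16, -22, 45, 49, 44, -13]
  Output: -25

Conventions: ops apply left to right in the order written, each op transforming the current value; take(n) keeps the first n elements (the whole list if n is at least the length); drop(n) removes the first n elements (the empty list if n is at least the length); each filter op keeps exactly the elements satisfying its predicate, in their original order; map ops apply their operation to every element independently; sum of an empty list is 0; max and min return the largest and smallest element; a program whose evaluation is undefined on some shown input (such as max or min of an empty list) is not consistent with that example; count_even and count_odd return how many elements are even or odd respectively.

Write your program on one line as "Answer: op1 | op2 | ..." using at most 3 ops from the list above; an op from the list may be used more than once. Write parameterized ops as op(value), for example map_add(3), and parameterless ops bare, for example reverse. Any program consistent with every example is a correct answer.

filter_odd | min

Check, running the answer program on each example:
  [-20, -5, -21, -8, -35, 19, -49] -> [-5, -21, -35, 19, -49] -> -49
  [3, -23, 32, -37, 14, 36, 40, 25, 27] -> [3, -23, -37, 25, 27] -> -37
  [7, -11, -25, -22, -50] -> [7, -11, -25] -> -25
  [-39, -9, -32, 49] -> [-39, -9, 49] -> -39
  [-47, -36, -26, -24, 47, 47, -32, -39, -44] -> [-47, 47, 47, -39] -> -47
  [-25, 16, -22, 45, 49, 44, -13] -> [-25, 45, 49, -13] -> -25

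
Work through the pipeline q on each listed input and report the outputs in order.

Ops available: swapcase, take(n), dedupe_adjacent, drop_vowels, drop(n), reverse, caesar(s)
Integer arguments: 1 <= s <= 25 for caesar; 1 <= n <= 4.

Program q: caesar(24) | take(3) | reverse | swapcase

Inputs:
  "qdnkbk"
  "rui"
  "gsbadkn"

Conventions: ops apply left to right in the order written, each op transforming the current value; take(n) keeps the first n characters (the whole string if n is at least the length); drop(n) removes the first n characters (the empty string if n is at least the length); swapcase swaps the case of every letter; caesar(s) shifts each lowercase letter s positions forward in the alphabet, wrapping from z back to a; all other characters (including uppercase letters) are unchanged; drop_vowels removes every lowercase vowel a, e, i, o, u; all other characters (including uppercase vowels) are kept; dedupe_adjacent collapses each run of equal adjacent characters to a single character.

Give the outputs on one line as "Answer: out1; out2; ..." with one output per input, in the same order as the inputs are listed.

Execution, op by op:
  "qdnkbk" -> "oblizi" -> "obl" -> "lbo" -> "LBO"
  "rui" -> "psg" -> "psg" -> "gsp" -> "GSP"
  "gsbadkn" -> "eqzybil" -> "eqz" -> "zqe" -> "ZQE"

"LBO"; "GSP"; "ZQE"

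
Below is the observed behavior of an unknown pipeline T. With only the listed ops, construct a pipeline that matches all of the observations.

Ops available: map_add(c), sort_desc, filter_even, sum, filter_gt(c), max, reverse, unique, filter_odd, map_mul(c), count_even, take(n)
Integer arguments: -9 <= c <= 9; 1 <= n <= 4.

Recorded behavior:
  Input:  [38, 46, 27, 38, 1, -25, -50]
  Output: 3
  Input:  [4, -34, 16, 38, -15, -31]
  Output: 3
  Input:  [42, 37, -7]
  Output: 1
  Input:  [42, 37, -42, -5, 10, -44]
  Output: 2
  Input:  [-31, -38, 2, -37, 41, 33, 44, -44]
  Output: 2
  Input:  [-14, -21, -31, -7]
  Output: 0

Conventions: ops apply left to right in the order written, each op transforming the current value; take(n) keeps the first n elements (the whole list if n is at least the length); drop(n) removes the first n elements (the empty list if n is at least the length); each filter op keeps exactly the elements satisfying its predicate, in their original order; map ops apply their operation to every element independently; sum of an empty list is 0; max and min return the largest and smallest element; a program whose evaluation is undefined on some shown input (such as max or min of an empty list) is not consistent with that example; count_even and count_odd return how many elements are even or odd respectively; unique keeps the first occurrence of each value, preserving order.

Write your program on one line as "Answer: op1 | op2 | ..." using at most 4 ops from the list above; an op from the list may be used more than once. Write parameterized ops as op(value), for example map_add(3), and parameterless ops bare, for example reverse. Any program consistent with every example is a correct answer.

filter_gt(-7) | sort_desc | count_even

Check, running the answer program on each example:
  [38, 46, 27, 38, 1, -25, -50] -> [38, 46, 27, 38, 1] -> [46, 38, 38, 27, 1] -> 3
  [4, -34, 16, 38, -15, -31] -> [4, 16, 38] -> [38, 16, 4] -> 3
  [42, 37, -7] -> [42, 37] -> [42, 37] -> 1
  [42, 37, -42, -5, 10, -44] -> [42, 37, -5, 10] -> [42, 37, 10, -5] -> 2
  [-31, -38, 2, -37, 41, 33, 44, -44] -> [2, 41, 33, 44] -> [44, 41, 33, 2] -> 2
  [-14, -21, -31, -7] -> [] -> [] -> 0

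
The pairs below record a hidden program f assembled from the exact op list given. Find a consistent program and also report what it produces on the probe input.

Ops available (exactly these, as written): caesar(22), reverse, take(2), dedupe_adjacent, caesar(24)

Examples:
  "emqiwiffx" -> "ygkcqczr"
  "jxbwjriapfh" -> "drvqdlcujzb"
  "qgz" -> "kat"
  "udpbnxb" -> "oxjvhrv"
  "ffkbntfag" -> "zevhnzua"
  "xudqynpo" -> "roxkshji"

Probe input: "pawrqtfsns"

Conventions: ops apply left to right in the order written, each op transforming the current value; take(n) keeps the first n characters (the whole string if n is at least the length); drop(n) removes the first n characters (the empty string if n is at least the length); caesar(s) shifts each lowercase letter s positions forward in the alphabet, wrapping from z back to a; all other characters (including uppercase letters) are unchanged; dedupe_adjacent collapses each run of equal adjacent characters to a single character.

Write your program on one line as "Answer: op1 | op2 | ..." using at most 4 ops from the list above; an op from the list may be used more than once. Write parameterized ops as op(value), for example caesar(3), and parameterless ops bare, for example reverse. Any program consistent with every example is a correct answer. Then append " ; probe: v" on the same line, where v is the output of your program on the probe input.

dedupe_adjacent | caesar(24) | caesar(22) ; probe: "juqlknzmhm"

Check, running the answer program on each example:
  "emqiwiffx" -> "emqiwifx" -> "ckogugdv" -> "ygkcqczr"
  "jxbwjriapfh" -> "jxbwjriapfh" -> "hvzuhpgyndf" -> "drvqdlcujzb"
  "qgz" -> "qgz" -> "oex" -> "kat"
  "udpbnxb" -> "udpbnxb" -> "sbnzlvz" -> "oxjvhrv"
  "ffkbntfag" -> "fkbntfag" -> "dizlrdye" -> "zevhnzua"
  "xudqynpo" -> "xudqynpo" -> "vsbowlnm" -> "roxkshji"
  probe: "pawrqtfsns" -> "pawrqtfsns" -> "nyupordqlq" -> "juqlknzmhm"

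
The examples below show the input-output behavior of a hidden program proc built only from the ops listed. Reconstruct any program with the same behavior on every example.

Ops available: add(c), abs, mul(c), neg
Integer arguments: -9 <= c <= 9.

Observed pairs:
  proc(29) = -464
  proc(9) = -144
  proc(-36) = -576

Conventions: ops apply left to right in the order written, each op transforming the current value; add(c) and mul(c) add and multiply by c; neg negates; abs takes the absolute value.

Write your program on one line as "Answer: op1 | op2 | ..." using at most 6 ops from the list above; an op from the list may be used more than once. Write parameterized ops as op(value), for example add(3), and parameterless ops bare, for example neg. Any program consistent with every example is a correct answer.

neg | mul(-4) | abs | mul(-2) | mul(-2) | neg

Check, running the answer program on each example:
  29 -> -29 -> 116 -> 116 -> -232 -> 464 -> -464
  9 -> -9 -> 36 -> 36 -> -72 -> 144 -> -144
  -36 -> 36 -> -144 -> 144 -> -288 -> 576 -> -576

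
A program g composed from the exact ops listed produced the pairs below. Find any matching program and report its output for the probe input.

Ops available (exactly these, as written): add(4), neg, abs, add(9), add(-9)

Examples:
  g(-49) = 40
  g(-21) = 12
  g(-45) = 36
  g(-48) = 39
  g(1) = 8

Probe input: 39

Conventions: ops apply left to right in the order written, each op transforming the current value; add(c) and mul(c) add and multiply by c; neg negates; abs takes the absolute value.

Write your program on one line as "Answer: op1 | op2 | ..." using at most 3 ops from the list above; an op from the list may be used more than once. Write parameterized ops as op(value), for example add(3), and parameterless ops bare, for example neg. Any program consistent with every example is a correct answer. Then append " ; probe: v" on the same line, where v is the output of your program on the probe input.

abs | add(-9) | abs ; probe: 30

Check, running the answer program on each example:
  -49 -> 49 -> 40 -> 40
  -21 -> 21 -> 12 -> 12
  -45 -> 45 -> 36 -> 36
  -48 -> 48 -> 39 -> 39
  1 -> 1 -> -8 -> 8
  probe: 39 -> 39 -> 30 -> 30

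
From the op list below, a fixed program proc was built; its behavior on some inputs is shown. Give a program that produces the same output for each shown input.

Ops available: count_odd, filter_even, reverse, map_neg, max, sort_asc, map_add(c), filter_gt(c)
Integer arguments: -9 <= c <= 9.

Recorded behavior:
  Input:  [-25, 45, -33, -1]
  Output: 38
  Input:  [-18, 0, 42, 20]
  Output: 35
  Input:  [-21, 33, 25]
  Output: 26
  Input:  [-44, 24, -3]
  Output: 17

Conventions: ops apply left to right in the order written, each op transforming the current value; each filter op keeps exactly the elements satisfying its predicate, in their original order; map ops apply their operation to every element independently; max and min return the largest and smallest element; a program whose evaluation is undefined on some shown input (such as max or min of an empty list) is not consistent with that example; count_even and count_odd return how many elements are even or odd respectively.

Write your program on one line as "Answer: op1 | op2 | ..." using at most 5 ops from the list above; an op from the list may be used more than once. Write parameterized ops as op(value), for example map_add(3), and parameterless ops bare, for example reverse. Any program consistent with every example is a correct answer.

sort_asc | map_add(-7) | reverse | max

Check, running the answer program on each example:
  [-25, 45, -33, -1] -> [-33, -25, -1, 45] -> [-40, -32, -8, 38] -> [38, -8, -32, -40] -> 38
  [-18, 0, 42, 20] -> [-18, 0, 20, 42] -> [-25, -7, 13, 35] -> [35, 13, -7, -25] -> 35
  [-21, 33, 25] -> [-21, 25, 33] -> [-28, 18, 26] -> [26, 18, -28] -> 26
  [-44, 24, -3] -> [-44, -3, 24] -> [-51, -10, 17] -> [17, -10, -51] -> 17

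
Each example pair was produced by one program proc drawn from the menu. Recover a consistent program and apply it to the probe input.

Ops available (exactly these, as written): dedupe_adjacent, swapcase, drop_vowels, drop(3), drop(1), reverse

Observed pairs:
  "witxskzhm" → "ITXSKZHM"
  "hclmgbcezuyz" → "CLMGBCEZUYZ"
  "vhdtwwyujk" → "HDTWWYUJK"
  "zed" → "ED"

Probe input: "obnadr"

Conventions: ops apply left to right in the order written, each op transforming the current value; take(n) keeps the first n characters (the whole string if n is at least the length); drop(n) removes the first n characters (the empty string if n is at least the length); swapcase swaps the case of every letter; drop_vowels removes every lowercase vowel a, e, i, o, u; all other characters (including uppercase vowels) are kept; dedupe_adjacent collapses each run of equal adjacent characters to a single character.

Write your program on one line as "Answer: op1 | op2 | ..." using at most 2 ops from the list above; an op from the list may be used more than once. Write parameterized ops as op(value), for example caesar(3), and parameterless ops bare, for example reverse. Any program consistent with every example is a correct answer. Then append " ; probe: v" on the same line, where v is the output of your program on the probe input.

drop(1) | swapcase ; probe: "BNADR"

Check, running the answer program on each example:
  "witxskzhm" -> "itxskzhm" -> "ITXSKZHM"
  "hclmgbcezuyz" -> "clmgbcezuyz" -> "CLMGBCEZUYZ"
  "vhdtwwyujk" -> "hdtwwyujk" -> "HDTWWYUJK"
  "zed" -> "ed" -> "ED"
  probe: "obnadr" -> "bnadr" -> "BNADR"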